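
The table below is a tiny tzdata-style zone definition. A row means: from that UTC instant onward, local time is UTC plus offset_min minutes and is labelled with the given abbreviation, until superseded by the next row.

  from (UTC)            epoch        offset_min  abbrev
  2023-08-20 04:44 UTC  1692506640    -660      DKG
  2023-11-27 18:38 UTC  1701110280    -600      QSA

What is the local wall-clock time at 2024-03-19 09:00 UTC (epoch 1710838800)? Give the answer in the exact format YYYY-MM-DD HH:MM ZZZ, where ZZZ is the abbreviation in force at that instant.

2024-03-18 23:00 QSA

Query: 2024-03-19 09:00 UTC
Rule 2/2 (QSA, -10:00): 2023-11-27 18:38 UTC ≤ query < +∞
9·60 + 0 - 600 = -60 min
-60 = -1·1440 + 1380; 1380 = 23·60 + 0 → 23:00, 2024-03-19 - 1 day = 2024-03-18
→ 2024-03-18 23:00 QSA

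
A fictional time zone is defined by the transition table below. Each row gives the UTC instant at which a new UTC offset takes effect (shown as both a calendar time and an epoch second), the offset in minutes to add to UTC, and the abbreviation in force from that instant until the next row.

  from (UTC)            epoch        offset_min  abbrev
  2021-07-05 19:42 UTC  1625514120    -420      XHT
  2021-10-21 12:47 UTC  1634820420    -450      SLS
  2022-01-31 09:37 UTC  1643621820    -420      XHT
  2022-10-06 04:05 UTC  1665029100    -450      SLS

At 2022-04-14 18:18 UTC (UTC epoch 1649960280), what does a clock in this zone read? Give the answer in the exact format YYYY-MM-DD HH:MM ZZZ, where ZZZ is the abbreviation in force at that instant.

Query: 2022-04-14 18:18 UTC
Rule 3/4 (XHT, -07:00): 2022-01-31 09:37 UTC ≤ query < 2022-10-06 04:05 UTC
18·60 + 18 - 420 = 678 min
678 = 0·1440 + 678; 678 = 11·60 + 18 → 11:18, same day
→ 2022-04-14 11:18 XHT

2022-04-14 11:18 XHT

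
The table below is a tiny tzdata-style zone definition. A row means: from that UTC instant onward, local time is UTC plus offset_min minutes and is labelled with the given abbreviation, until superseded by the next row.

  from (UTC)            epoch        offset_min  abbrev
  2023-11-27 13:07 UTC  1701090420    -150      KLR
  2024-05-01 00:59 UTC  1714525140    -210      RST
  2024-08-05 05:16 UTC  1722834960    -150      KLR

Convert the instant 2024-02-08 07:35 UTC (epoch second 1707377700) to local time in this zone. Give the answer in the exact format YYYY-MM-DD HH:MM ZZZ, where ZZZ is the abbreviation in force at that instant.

Query: 2024-02-08 07:35 UTC
Rule 1/3 (KLR, -02:30): 2023-11-27 13:07 UTC ≤ query < 2024-05-01 00:59 UTC
7·60 + 35 - 150 = 305 min
305 = 0·1440 + 305; 305 = 5·60 + 5 → 05:05, same day
→ 2024-02-08 05:05 KLR

2024-02-08 05:05 KLR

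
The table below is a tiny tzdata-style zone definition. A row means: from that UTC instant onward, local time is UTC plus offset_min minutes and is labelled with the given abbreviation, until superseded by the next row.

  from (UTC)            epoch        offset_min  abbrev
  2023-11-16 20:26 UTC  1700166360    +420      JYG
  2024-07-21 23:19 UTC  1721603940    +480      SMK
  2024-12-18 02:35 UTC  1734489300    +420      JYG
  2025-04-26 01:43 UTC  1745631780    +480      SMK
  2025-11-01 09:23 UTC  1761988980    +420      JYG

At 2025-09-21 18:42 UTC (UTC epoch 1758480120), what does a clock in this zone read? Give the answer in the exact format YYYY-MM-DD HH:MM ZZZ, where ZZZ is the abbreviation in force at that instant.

Query: 2025-09-21 18:42 UTC
Rule 4/5 (SMK, +08:00): 2025-04-26 01:43 UTC ≤ query < 2025-11-01 09:23 UTC
18·60 + 42 + 480 = 1602 min
1602 = 1·1440 + 162; 162 = 2·60 + 42 → 02:42, 2025-09-21 + 1 day = 2025-09-22
→ 2025-09-22 02:42 SMK

2025-09-22 02:42 SMK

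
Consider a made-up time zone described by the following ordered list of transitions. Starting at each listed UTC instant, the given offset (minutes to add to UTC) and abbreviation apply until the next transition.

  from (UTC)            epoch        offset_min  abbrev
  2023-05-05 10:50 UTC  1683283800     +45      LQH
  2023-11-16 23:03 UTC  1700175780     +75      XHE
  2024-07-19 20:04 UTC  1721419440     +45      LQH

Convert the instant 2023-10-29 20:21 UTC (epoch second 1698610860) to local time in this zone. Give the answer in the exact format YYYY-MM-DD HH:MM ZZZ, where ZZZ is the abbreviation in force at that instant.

2023-10-29 21:06 LQH

Query: 2023-10-29 20:21 UTC
Rule 1/3 (LQH, +00:45): 2023-05-05 10:50 UTC ≤ query < 2023-11-16 23:03 UTC
20·60 + 21 + 45 = 1266 min
1266 = 0·1440 + 1266; 1266 = 21·60 + 6 → 21:06, same day
→ 2023-10-29 21:06 LQH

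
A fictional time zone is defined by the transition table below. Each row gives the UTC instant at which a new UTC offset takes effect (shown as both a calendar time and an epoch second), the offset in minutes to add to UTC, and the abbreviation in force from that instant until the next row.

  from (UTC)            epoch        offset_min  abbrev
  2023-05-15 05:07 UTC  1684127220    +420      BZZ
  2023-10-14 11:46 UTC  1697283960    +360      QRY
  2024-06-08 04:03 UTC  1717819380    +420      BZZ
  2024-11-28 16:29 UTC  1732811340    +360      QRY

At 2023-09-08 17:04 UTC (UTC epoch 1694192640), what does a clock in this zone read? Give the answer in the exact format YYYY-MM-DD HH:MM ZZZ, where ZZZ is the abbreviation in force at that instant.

2023-09-09 00:04 BZZ

Query: 2023-09-08 17:04 UTC
Rule 1/4 (BZZ, +07:00): 2023-05-15 05:07 UTC ≤ query < 2023-10-14 11:46 UTC
17·60 + 4 + 420 = 1444 min
1444 = 1·1440 + 4; 4 = 0·60 + 4 → 00:04, 2023-09-08 + 1 day = 2023-09-09
→ 2023-09-09 00:04 BZZ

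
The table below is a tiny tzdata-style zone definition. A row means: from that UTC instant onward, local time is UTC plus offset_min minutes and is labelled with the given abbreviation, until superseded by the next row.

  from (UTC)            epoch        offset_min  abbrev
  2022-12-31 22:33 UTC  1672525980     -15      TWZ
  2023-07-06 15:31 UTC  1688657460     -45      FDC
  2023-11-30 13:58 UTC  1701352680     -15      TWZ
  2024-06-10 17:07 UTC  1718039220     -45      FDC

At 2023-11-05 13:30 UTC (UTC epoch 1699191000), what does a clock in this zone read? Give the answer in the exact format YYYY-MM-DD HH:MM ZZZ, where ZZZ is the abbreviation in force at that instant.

Query: 2023-11-05 13:30 UTC
Rule 2/4 (FDC, -00:45): 2023-07-06 15:31 UTC ≤ query < 2023-11-30 13:58 UTC
13·60 + 30 - 45 = 765 min
765 = 0·1440 + 765; 765 = 12·60 + 45 → 12:45, same day
→ 2023-11-05 12:45 FDC

2023-11-05 12:45 FDC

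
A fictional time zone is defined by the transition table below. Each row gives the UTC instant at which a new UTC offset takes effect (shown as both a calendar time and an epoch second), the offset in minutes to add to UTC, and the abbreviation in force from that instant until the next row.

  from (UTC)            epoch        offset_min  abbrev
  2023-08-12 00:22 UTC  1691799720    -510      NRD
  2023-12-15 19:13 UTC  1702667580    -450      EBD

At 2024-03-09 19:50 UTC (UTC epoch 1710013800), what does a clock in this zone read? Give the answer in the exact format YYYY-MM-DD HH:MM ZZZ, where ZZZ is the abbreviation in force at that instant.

2024-03-09 12:20 EBD

Query: 2024-03-09 19:50 UTC
Rule 2/2 (EBD, -07:30): 2023-12-15 19:13 UTC ≤ query < +∞
19·60 + 50 - 450 = 740 min
740 = 0·1440 + 740; 740 = 12·60 + 20 → 12:20, same day
→ 2024-03-09 12:20 EBD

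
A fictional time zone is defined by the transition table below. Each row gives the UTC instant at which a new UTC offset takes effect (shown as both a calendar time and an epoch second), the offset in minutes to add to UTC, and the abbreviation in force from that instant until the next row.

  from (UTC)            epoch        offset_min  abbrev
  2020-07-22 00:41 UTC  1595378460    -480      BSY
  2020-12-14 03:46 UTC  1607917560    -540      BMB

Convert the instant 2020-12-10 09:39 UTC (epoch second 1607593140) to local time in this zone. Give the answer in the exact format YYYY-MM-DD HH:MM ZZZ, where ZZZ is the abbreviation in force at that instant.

2020-12-10 01:39 BSY

Query: 2020-12-10 09:39 UTC
Rule 1/2 (BSY, -08:00): 2020-07-22 00:41 UTC ≤ query < 2020-12-14 03:46 UTC
9·60 + 39 - 480 = 99 min
99 = 0·1440 + 99; 99 = 1·60 + 39 → 01:39, same day
→ 2020-12-10 01:39 BSY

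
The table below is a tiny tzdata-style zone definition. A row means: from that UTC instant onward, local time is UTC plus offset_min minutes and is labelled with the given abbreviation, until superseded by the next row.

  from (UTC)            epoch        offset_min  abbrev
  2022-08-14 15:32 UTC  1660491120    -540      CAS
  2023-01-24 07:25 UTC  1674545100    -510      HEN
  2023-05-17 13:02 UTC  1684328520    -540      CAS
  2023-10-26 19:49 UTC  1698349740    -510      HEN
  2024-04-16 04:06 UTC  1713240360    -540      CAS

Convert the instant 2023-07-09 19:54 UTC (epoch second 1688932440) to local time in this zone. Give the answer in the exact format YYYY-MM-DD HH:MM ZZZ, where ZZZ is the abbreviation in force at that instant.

Query: 2023-07-09 19:54 UTC
Rule 3/5 (CAS, -09:00): 2023-05-17 13:02 UTC ≤ query < 2023-10-26 19:49 UTC
19·60 + 54 - 540 = 654 min
654 = 0·1440 + 654; 654 = 10·60 + 54 → 10:54, same day
→ 2023-07-09 10:54 CAS

2023-07-09 10:54 CAS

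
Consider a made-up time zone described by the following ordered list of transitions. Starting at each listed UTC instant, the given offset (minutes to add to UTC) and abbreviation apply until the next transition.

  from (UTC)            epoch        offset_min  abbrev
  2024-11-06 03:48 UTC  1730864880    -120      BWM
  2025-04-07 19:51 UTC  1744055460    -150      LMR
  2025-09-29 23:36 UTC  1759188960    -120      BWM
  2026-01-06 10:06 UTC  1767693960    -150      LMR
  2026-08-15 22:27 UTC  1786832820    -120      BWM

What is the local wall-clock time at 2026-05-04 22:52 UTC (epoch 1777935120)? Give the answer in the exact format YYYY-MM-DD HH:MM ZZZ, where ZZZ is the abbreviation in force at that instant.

2026-05-04 20:22 LMR

Query: 2026-05-04 22:52 UTC
Rule 4/5 (LMR, -02:30): 2026-01-06 10:06 UTC ≤ query < 2026-08-15 22:27 UTC
22·60 + 52 - 150 = 1222 min
1222 = 0·1440 + 1222; 1222 = 20·60 + 22 → 20:22, same day
→ 2026-05-04 20:22 LMR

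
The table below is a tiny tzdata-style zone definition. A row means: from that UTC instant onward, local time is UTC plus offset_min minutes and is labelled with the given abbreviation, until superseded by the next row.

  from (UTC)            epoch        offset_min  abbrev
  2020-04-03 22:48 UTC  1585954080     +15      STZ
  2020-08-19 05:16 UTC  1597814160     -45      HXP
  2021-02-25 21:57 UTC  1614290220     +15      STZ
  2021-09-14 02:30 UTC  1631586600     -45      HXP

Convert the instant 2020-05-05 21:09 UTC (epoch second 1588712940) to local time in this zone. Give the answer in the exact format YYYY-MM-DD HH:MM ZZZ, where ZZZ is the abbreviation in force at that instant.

2020-05-05 21:24 STZ

Query: 2020-05-05 21:09 UTC
Rule 1/4 (STZ, +00:15): 2020-04-03 22:48 UTC ≤ query < 2020-08-19 05:16 UTC
21·60 + 9 + 15 = 1284 min
1284 = 0·1440 + 1284; 1284 = 21·60 + 24 → 21:24, same day
→ 2020-05-05 21:24 STZ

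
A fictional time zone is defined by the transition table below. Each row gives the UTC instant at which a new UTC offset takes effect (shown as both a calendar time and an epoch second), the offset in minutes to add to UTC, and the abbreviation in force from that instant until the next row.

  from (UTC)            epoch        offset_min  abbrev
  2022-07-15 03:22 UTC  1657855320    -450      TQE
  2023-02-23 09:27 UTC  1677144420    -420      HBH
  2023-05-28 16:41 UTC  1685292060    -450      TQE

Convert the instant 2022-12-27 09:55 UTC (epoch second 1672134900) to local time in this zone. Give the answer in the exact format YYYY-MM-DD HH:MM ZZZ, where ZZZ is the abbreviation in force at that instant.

Query: 2022-12-27 09:55 UTC
Rule 1/3 (TQE, -07:30): 2022-07-15 03:22 UTC ≤ query < 2023-02-23 09:27 UTC
9·60 + 55 - 450 = 145 min
145 = 0·1440 + 145; 145 = 2·60 + 25 → 02:25, same day
→ 2022-12-27 02:25 TQE

2022-12-27 02:25 TQE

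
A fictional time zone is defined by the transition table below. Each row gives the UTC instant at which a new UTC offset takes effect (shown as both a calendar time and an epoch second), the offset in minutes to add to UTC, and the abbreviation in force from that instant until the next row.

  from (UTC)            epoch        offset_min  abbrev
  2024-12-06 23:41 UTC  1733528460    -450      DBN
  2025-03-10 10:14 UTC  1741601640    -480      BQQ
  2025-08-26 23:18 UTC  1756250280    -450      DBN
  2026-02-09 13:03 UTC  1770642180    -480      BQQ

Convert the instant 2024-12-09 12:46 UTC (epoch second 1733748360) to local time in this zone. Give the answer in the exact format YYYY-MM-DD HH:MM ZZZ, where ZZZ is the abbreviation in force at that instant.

2024-12-09 05:16 DBN

Query: 2024-12-09 12:46 UTC
Rule 1/4 (DBN, -07:30): 2024-12-06 23:41 UTC ≤ query < 2025-03-10 10:14 UTC
12·60 + 46 - 450 = 316 min
316 = 0·1440 + 316; 316 = 5·60 + 16 → 05:16, same day
→ 2024-12-09 05:16 DBN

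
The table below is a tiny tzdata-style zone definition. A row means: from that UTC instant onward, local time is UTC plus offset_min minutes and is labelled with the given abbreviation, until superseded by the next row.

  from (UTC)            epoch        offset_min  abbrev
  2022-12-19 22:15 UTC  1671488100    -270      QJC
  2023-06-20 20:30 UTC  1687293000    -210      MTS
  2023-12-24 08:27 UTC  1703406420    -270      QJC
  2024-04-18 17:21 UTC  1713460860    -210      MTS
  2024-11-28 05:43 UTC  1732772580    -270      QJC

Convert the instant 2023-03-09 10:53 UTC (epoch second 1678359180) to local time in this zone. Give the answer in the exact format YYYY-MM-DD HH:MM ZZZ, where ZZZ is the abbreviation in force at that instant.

2023-03-09 06:23 QJC

Query: 2023-03-09 10:53 UTC
Rule 1/5 (QJC, -04:30): 2022-12-19 22:15 UTC ≤ query < 2023-06-20 20:30 UTC
10·60 + 53 - 270 = 383 min
383 = 0·1440 + 383; 383 = 6·60 + 23 → 06:23, same day
→ 2023-03-09 06:23 QJC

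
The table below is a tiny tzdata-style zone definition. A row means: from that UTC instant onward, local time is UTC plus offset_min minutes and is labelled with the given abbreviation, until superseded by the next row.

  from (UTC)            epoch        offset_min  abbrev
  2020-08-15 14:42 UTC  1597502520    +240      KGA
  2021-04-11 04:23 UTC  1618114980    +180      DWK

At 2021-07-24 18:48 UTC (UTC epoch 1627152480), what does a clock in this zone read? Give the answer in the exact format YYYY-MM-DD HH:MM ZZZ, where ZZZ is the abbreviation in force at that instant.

Query: 2021-07-24 18:48 UTC
Rule 2/2 (DWK, +03:00): 2021-04-11 04:23 UTC ≤ query < +∞
18·60 + 48 + 180 = 1308 min
1308 = 0·1440 + 1308; 1308 = 21·60 + 48 → 21:48, same day
→ 2021-07-24 21:48 DWK

2021-07-24 21:48 DWK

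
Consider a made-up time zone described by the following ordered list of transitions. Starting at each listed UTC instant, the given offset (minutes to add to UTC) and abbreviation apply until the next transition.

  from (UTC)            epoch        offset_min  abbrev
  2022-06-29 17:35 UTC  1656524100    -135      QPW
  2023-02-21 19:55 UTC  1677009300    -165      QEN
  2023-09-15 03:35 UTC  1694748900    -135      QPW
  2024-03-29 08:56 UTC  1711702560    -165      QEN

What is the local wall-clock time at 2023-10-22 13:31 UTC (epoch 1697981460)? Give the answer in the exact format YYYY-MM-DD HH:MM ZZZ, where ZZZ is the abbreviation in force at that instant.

Query: 2023-10-22 13:31 UTC
Rule 3/4 (QPW, -02:15): 2023-09-15 03:35 UTC ≤ query < 2024-03-29 08:56 UTC
13·60 + 31 - 135 = 676 min
676 = 0·1440 + 676; 676 = 11·60 + 16 → 11:16, same day
→ 2023-10-22 11:16 QPW

2023-10-22 11:16 QPW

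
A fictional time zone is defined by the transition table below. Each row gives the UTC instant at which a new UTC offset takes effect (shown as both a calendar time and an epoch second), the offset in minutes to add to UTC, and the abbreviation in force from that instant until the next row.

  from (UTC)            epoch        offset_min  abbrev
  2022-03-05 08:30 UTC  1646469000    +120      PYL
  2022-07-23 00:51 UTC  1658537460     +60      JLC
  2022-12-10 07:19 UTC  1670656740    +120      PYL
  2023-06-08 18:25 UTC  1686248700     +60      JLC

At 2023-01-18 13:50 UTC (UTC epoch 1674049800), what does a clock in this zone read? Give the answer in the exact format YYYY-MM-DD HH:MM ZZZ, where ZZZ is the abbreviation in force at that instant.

Query: 2023-01-18 13:50 UTC
Rule 3/4 (PYL, +02:00): 2022-12-10 07:19 UTC ≤ query < 2023-06-08 18:25 UTC
13·60 + 50 + 120 = 950 min
950 = 0·1440 + 950; 950 = 15·60 + 50 → 15:50, same day
→ 2023-01-18 15:50 PYL

2023-01-18 15:50 PYL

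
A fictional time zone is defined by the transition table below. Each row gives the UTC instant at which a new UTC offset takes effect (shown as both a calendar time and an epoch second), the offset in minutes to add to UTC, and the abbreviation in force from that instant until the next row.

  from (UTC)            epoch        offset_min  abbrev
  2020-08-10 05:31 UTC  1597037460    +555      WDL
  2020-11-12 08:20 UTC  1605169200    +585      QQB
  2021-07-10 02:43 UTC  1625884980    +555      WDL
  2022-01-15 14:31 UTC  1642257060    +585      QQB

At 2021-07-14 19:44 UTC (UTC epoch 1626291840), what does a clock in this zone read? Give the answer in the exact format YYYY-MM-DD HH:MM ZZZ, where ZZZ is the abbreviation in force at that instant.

Query: 2021-07-14 19:44 UTC
Rule 3/4 (WDL, +09:15): 2021-07-10 02:43 UTC ≤ query < 2022-01-15 14:31 UTC
19·60 + 44 + 555 = 1739 min
1739 = 1·1440 + 299; 299 = 4·60 + 59 → 04:59, 2021-07-14 + 1 day = 2021-07-15
→ 2021-07-15 04:59 WDL

2021-07-15 04:59 WDL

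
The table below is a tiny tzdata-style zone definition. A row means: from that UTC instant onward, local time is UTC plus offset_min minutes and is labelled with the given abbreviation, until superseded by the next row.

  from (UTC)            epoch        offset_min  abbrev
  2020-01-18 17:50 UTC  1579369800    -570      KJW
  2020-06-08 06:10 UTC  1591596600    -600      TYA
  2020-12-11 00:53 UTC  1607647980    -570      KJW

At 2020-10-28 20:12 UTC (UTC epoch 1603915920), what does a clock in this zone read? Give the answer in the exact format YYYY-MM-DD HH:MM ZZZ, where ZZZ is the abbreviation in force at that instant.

2020-10-28 10:12 TYA

Query: 2020-10-28 20:12 UTC
Rule 2/3 (TYA, -10:00): 2020-06-08 06:10 UTC ≤ query < 2020-12-11 00:53 UTC
20·60 + 12 - 600 = 612 min
612 = 0·1440 + 612; 612 = 10·60 + 12 → 10:12, same day
→ 2020-10-28 10:12 TYA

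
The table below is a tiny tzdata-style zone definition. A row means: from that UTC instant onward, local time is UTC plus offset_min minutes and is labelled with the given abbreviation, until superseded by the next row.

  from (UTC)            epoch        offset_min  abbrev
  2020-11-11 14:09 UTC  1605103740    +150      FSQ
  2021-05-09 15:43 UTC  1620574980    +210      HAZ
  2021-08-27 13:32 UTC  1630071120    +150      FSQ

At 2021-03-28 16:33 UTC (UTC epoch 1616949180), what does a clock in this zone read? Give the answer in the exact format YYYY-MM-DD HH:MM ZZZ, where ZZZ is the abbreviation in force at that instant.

Query: 2021-03-28 16:33 UTC
Rule 1/3 (FSQ, +02:30): 2020-11-11 14:09 UTC ≤ query < 2021-05-09 15:43 UTC
16·60 + 33 + 150 = 1143 min
1143 = 0·1440 + 1143; 1143 = 19·60 + 3 → 19:03, same day
→ 2021-03-28 19:03 FSQ

2021-03-28 19:03 FSQ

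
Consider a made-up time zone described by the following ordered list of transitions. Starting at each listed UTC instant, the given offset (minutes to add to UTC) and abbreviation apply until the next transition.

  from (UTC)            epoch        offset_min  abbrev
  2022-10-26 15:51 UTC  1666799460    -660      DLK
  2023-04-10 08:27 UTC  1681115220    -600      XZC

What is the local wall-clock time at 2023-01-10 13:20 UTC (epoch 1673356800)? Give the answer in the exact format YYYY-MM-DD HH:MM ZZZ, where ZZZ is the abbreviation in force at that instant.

2023-01-10 02:20 DLK

Query: 2023-01-10 13:20 UTC
Rule 1/2 (DLK, -11:00): 2022-10-26 15:51 UTC ≤ query < 2023-04-10 08:27 UTC
13·60 + 20 - 660 = 140 min
140 = 0·1440 + 140; 140 = 2·60 + 20 → 02:20, same day
→ 2023-01-10 02:20 DLK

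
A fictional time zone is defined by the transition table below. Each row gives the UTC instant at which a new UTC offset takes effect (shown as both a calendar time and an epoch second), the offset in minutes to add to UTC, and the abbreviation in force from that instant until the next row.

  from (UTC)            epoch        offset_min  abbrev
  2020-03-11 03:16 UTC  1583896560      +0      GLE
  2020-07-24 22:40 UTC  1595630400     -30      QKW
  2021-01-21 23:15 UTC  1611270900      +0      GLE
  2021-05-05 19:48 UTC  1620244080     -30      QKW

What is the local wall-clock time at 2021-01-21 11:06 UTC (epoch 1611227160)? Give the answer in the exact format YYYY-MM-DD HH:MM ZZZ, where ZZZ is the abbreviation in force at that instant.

Query: 2021-01-21 11:06 UTC
Rule 2/4 (QKW, -00:30): 2020-07-24 22:40 UTC ≤ query < 2021-01-21 23:15 UTC
11·60 + 6 - 30 = 636 min
636 = 0·1440 + 636; 636 = 10·60 + 36 → 10:36, same day
→ 2021-01-21 10:36 QKW

2021-01-21 10:36 QKW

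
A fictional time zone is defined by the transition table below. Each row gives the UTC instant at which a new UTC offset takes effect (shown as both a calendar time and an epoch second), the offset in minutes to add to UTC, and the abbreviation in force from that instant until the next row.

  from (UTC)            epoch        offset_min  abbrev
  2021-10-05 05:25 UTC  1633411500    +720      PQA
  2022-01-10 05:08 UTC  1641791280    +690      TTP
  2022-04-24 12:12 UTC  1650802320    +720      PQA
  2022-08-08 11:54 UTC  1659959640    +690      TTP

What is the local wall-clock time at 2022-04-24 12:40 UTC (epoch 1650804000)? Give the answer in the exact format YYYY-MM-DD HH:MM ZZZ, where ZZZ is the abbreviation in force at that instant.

2022-04-25 00:40 PQA

Query: 2022-04-24 12:40 UTC
Rule 3/4 (PQA, +12:00): 2022-04-24 12:12 UTC ≤ query < 2022-08-08 11:54 UTC
12·60 + 40 + 720 = 1480 min
1480 = 1·1440 + 40; 40 = 0·60 + 40 → 00:40, 2022-04-24 + 1 day = 2022-04-25
→ 2022-04-25 00:40 PQA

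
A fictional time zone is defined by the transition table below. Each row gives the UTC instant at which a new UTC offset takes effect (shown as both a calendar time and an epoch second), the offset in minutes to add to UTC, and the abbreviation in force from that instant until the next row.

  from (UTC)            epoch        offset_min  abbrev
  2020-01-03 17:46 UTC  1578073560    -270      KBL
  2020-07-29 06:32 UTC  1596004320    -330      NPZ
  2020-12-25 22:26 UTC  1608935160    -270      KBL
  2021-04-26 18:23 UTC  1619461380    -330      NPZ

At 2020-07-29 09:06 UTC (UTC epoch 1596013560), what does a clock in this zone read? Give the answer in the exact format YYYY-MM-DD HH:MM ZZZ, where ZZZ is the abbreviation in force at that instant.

Query: 2020-07-29 09:06 UTC
Rule 2/4 (NPZ, -05:30): 2020-07-29 06:32 UTC ≤ query < 2020-12-25 22:26 UTC
9·60 + 6 - 330 = 216 min
216 = 0·1440 + 216; 216 = 3·60 + 36 → 03:36, same day
→ 2020-07-29 03:36 NPZ

2020-07-29 03:36 NPZ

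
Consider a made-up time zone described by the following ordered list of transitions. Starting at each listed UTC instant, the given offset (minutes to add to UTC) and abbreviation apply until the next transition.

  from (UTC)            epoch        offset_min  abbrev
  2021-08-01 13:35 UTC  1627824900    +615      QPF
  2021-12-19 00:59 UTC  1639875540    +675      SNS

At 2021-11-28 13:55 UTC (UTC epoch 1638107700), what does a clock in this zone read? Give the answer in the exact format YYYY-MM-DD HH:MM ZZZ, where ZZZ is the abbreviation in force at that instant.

2021-11-29 00:10 QPF

Query: 2021-11-28 13:55 UTC
Rule 1/2 (QPF, +10:15): 2021-08-01 13:35 UTC ≤ query < 2021-12-19 00:59 UTC
13·60 + 55 + 615 = 1450 min
1450 = 1·1440 + 10; 10 = 0·60 + 10 → 00:10, 2021-11-28 + 1 day = 2021-11-29
→ 2021-11-29 00:10 QPF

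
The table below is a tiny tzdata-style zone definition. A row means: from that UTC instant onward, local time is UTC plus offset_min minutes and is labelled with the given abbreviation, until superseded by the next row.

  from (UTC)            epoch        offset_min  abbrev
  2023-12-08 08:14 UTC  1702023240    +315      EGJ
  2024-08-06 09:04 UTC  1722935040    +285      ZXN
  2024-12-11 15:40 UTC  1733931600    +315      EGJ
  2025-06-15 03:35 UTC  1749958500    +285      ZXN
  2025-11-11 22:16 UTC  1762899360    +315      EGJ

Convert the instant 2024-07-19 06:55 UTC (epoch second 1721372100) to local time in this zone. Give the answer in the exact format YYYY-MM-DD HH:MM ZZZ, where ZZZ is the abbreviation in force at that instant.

2024-07-19 12:10 EGJ

Query: 2024-07-19 06:55 UTC
Rule 1/5 (EGJ, +05:15): 2023-12-08 08:14 UTC ≤ query < 2024-08-06 09:04 UTC
6·60 + 55 + 315 = 730 min
730 = 0·1440 + 730; 730 = 12·60 + 10 → 12:10, same day
→ 2024-07-19 12:10 EGJ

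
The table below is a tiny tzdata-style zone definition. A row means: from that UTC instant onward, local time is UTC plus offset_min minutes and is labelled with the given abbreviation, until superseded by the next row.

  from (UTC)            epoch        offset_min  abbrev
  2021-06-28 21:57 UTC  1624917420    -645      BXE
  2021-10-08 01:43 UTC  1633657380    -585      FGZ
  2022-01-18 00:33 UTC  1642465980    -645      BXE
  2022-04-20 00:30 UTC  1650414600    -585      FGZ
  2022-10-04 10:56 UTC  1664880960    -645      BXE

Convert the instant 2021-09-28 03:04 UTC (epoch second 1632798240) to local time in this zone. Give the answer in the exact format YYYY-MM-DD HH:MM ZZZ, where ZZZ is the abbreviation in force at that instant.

Query: 2021-09-28 03:04 UTC
Rule 1/5 (BXE, -10:45): 2021-06-28 21:57 UTC ≤ query < 2021-10-08 01:43 UTC
3·60 + 4 - 645 = -461 min
-461 = -1·1440 + 979; 979 = 16·60 + 19 → 16:19, 2021-09-28 - 1 day = 2021-09-27
→ 2021-09-27 16:19 BXE

2021-09-27 16:19 BXE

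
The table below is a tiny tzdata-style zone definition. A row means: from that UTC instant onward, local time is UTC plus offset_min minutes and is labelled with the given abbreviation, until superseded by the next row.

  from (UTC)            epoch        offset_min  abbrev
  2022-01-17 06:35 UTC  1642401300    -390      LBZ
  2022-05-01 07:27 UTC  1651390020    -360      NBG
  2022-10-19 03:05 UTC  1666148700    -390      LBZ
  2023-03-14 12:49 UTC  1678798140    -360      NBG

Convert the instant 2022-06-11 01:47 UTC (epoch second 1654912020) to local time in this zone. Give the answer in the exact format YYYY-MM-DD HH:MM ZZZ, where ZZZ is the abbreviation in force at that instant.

Query: 2022-06-11 01:47 UTC
Rule 2/4 (NBG, -06:00): 2022-05-01 07:27 UTC ≤ query < 2022-10-19 03:05 UTC
1·60 + 47 - 360 = -253 min
-253 = -1·1440 + 1187; 1187 = 19·60 + 47 → 19:47, 2022-06-11 - 1 day = 2022-06-10
→ 2022-06-10 19:47 NBG

2022-06-10 19:47 NBG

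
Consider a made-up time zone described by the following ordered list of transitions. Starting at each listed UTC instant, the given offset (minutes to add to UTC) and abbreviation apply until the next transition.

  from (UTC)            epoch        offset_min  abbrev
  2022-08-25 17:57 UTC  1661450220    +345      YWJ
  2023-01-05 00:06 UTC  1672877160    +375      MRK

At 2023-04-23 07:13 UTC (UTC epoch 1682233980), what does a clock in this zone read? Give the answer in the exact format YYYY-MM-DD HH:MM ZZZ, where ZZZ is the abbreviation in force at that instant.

2023-04-23 13:28 MRK

Query: 2023-04-23 07:13 UTC
Rule 2/2 (MRK, +06:15): 2023-01-05 00:06 UTC ≤ query < +∞
7·60 + 13 + 375 = 808 min
808 = 0·1440 + 808; 808 = 13·60 + 28 → 13:28, same day
→ 2023-04-23 13:28 MRK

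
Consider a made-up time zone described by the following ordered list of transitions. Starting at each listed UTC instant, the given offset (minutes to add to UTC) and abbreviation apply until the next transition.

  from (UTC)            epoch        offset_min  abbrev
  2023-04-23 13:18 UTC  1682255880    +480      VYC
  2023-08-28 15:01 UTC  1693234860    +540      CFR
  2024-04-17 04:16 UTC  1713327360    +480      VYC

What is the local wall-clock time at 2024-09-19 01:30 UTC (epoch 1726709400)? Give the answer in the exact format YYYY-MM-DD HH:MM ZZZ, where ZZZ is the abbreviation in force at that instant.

Query: 2024-09-19 01:30 UTC
Rule 3/3 (VYC, +08:00): 2024-04-17 04:16 UTC ≤ query < +∞
1·60 + 30 + 480 = 570 min
570 = 0·1440 + 570; 570 = 9·60 + 30 → 09:30, same day
→ 2024-09-19 09:30 VYC

2024-09-19 09:30 VYC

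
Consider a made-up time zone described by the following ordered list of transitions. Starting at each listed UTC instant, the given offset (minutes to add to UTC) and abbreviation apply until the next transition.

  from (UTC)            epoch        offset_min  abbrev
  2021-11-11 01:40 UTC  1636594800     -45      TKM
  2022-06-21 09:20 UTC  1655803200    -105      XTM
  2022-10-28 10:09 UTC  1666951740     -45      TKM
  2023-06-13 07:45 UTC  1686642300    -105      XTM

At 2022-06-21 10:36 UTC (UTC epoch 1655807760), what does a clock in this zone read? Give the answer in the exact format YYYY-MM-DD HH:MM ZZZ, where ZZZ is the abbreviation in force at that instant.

Query: 2022-06-21 10:36 UTC
Rule 2/4 (XTM, -01:45): 2022-06-21 09:20 UTC ≤ query < 2022-10-28 10:09 UTC
10·60 + 36 - 105 = 531 min
531 = 0·1440 + 531; 531 = 8·60 + 51 → 08:51, same day
→ 2022-06-21 08:51 XTM

2022-06-21 08:51 XTM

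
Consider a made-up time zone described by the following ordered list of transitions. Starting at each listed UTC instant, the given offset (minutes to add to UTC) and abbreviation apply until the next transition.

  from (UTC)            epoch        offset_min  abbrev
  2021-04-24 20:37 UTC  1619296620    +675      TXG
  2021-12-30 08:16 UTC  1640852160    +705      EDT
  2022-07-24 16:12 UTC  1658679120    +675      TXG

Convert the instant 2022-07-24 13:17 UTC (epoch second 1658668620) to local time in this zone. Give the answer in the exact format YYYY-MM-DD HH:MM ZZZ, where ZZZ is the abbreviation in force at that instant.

Query: 2022-07-24 13:17 UTC
Rule 2/3 (EDT, +11:45): 2021-12-30 08:16 UTC ≤ query < 2022-07-24 16:12 UTC
13·60 + 17 + 705 = 1502 min
1502 = 1·1440 + 62; 62 = 1·60 + 2 → 01:02, 2022-07-24 + 1 day = 2022-07-25
→ 2022-07-25 01:02 EDT

2022-07-25 01:02 EDT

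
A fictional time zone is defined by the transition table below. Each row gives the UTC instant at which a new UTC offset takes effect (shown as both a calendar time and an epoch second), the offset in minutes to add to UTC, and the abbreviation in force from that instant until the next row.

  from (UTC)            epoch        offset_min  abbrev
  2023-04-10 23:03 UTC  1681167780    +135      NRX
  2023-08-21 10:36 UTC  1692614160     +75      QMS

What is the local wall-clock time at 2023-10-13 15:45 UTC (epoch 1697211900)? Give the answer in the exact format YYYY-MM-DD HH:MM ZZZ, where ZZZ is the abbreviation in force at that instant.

2023-10-13 17:00 QMS

Query: 2023-10-13 15:45 UTC
Rule 2/2 (QMS, +01:15): 2023-08-21 10:36 UTC ≤ query < +∞
15·60 + 45 + 75 = 1020 min
1020 = 0·1440 + 1020; 1020 = 17·60 + 0 → 17:00, same day
→ 2023-10-13 17:00 QMS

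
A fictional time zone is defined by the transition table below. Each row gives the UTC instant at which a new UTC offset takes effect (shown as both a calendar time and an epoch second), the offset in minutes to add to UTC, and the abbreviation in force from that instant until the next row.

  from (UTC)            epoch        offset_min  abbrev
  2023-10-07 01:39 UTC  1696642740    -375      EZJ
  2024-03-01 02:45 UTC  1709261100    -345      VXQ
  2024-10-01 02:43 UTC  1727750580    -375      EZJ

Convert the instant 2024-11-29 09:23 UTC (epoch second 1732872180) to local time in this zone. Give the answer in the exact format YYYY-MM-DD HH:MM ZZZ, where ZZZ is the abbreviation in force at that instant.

2024-11-29 03:08 EZJ

Query: 2024-11-29 09:23 UTC
Rule 3/3 (EZJ, -06:15): 2024-10-01 02:43 UTC ≤ query < +∞
9·60 + 23 - 375 = 188 min
188 = 0·1440 + 188; 188 = 3·60 + 8 → 03:08, same day
→ 2024-11-29 03:08 EZJ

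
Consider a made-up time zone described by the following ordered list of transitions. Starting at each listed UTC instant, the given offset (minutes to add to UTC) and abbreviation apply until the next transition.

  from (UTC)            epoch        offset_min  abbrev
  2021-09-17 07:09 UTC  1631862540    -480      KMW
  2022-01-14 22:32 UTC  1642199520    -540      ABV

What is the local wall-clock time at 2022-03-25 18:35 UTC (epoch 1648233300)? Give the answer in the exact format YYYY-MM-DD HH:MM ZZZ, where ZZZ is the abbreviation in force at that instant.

2022-03-25 09:35 ABV

Query: 2022-03-25 18:35 UTC
Rule 2/2 (ABV, -09:00): 2022-01-14 22:32 UTC ≤ query < +∞
18·60 + 35 - 540 = 575 min
575 = 0·1440 + 575; 575 = 9·60 + 35 → 09:35, same day
→ 2022-03-25 09:35 ABV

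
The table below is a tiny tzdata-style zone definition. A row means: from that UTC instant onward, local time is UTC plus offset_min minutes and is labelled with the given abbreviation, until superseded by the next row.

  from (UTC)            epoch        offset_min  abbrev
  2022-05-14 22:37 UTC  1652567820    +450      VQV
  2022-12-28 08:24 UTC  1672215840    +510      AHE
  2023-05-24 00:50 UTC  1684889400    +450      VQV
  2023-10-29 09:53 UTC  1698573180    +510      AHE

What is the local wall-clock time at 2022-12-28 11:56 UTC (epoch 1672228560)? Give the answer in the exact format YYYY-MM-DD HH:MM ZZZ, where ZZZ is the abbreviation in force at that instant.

Query: 2022-12-28 11:56 UTC
Rule 2/4 (AHE, +08:30): 2022-12-28 08:24 UTC ≤ query < 2023-05-24 00:50 UTC
11·60 + 56 + 510 = 1226 min
1226 = 0·1440 + 1226; 1226 = 20·60 + 26 → 20:26, same day
→ 2022-12-28 20:26 AHE

2022-12-28 20:26 AHE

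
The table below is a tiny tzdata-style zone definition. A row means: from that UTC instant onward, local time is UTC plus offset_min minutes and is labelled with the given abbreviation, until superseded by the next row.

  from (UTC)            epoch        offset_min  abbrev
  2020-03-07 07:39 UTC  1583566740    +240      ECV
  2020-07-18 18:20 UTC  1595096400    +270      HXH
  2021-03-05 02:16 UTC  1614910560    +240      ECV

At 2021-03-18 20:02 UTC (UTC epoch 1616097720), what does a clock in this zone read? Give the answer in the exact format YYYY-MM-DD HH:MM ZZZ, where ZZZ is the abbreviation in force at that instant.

Query: 2021-03-18 20:02 UTC
Rule 3/3 (ECV, +04:00): 2021-03-05 02:16 UTC ≤ query < +∞
20·60 + 2 + 240 = 1442 min
1442 = 1·1440 + 2; 2 = 0·60 + 2 → 00:02, 2021-03-18 + 1 day = 2021-03-19
→ 2021-03-19 00:02 ECV

2021-03-19 00:02 ECV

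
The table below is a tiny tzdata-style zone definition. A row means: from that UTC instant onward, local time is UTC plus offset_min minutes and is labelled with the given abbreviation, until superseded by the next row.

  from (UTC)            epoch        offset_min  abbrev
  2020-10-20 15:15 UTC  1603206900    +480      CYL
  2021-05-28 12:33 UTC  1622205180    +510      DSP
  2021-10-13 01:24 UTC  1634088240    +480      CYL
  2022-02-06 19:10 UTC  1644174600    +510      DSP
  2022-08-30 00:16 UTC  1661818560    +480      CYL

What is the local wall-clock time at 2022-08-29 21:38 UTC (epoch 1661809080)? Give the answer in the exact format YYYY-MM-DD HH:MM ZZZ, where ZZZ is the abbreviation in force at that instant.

2022-08-30 06:08 DSP

Query: 2022-08-29 21:38 UTC
Rule 4/5 (DSP, +08:30): 2022-02-06 19:10 UTC ≤ query < 2022-08-30 00:16 UTC
21·60 + 38 + 510 = 1808 min
1808 = 1·1440 + 368; 368 = 6·60 + 8 → 06:08, 2022-08-29 + 1 day = 2022-08-30
→ 2022-08-30 06:08 DSP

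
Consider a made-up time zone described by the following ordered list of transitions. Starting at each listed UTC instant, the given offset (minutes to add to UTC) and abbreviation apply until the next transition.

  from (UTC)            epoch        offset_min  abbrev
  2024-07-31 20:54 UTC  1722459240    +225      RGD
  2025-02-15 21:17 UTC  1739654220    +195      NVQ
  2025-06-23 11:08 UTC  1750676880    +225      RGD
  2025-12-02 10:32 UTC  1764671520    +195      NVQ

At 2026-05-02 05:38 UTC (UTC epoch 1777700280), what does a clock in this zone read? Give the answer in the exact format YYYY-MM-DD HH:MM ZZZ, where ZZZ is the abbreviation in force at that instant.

2026-05-02 08:53 NVQ

Query: 2026-05-02 05:38 UTC
Rule 4/4 (NVQ, +03:15): 2025-12-02 10:32 UTC ≤ query < +∞
5·60 + 38 + 195 = 533 min
533 = 0·1440 + 533; 533 = 8·60 + 53 → 08:53, same day
→ 2026-05-02 08:53 NVQ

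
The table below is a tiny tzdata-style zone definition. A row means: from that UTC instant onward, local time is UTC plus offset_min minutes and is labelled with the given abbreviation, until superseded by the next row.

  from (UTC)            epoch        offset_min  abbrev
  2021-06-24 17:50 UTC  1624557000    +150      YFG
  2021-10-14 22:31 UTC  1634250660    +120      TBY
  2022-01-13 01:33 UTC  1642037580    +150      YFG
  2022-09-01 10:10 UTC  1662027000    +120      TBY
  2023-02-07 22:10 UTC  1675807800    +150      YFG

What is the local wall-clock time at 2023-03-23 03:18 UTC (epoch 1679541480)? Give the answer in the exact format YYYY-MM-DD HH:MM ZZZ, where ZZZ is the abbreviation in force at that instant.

Query: 2023-03-23 03:18 UTC
Rule 5/5 (YFG, +02:30): 2023-02-07 22:10 UTC ≤ query < +∞
3·60 + 18 + 150 = 348 min
348 = 0·1440 + 348; 348 = 5·60 + 48 → 05:48, same day
→ 2023-03-23 05:48 YFG

2023-03-23 05:48 YFG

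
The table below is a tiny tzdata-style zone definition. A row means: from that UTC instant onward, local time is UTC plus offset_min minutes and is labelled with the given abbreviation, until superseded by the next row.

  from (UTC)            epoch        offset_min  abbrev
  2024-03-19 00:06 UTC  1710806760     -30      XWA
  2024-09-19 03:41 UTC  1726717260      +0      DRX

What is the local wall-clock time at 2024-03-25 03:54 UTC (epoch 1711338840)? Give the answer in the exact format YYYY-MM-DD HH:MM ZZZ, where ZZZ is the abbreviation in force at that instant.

2024-03-25 03:24 XWA

Query: 2024-03-25 03:54 UTC
Rule 1/2 (XWA, -00:30): 2024-03-19 00:06 UTC ≤ query < 2024-09-19 03:41 UTC
3·60 + 54 - 30 = 204 min
204 = 0·1440 + 204; 204 = 3·60 + 24 → 03:24, same day
→ 2024-03-25 03:24 XWA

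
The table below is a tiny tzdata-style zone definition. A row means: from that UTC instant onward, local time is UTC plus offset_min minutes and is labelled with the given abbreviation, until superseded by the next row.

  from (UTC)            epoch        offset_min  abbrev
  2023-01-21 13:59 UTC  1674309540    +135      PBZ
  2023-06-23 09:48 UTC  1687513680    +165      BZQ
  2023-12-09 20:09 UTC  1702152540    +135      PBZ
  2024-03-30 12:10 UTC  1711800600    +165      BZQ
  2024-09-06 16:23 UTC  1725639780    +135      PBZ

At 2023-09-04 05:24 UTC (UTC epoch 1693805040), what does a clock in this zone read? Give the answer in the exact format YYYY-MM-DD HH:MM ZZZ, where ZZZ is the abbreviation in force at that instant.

Query: 2023-09-04 05:24 UTC
Rule 2/5 (BZQ, +02:45): 2023-06-23 09:48 UTC ≤ query < 2023-12-09 20:09 UTC
5·60 + 24 + 165 = 489 min
489 = 0·1440 + 489; 489 = 8·60 + 9 → 08:09, same day
→ 2023-09-04 08:09 BZQ

2023-09-04 08:09 BZQ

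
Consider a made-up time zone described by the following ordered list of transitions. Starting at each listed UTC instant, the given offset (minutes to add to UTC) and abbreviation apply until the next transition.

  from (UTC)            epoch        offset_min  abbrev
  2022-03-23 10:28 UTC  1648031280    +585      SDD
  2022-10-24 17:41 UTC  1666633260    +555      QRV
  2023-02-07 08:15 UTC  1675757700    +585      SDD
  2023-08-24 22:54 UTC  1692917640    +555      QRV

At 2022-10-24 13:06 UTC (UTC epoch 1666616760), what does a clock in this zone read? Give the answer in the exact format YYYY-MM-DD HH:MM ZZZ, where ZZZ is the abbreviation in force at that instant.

Query: 2022-10-24 13:06 UTC
Rule 1/4 (SDD, +09:45): 2022-03-23 10:28 UTC ≤ query < 2022-10-24 17:41 UTC
13·60 + 6 + 585 = 1371 min
1371 = 0·1440 + 1371; 1371 = 22·60 + 51 → 22:51, same day
→ 2022-10-24 22:51 SDD

2022-10-24 22:51 SDD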